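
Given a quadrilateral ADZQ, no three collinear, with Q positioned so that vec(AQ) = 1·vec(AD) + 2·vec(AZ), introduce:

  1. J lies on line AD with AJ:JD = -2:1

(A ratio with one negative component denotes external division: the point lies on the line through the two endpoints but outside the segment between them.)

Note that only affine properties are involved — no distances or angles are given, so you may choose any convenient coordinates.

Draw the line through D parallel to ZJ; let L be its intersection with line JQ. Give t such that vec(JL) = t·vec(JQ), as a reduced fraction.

Set A = (0, 0), D = (1, 0), Z = (0, 1), Q = (1, 2); any affine frame gives the same invariant.
1. J lies on line AD with AJ:JD = -2:1 ⇒ J = (2, 0)
through D parallel to ZJ: direction (2, -1); meets JQ at L = (7/3, -2/3)
L = J + t·(Q−J) with t = -1/3

t = -1/3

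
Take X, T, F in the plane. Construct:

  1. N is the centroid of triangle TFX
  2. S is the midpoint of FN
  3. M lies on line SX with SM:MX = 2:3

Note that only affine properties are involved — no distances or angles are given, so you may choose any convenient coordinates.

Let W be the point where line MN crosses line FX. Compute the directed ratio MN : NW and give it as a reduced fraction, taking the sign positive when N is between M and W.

MN:NW = -7/10

Choose coordinates X = (0, 0), T = (1, 0), F = (0, 1).
1. N is the centroid of triangle TFX ⇒ N = (1/3, 1/3)
2. S is the midpoint of FN ⇒ S = (1/6, 2/3)
3. M lies on line SX with SM:MX = 2:3 ⇒ M = (1/10, 2/5)
line MN meets FX at W = (0, 3/7)
N = M + t·(W−M) with t = -7/3, so MN:NW = -7/3:10/3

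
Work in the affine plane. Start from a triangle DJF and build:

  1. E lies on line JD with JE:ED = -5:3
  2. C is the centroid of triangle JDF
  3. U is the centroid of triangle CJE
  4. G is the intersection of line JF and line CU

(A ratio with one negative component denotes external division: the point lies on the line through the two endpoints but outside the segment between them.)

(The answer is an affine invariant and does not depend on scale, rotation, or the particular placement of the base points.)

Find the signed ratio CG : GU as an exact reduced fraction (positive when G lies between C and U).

CG:GU = -6/17

Work in coordinates with D = (0, 0), J = (1, 0), F = (0, 1).
1. E lies on line JD with JE:ED = -5:3 ⇒ E = (-3/2, 0)
2. C is the centroid of triangle JDF ⇒ C = (1/3, 1/3)
3. U is the centroid of triangle CJE ⇒ U = (-1/18, 1/9)
4. G is the intersection of line JF and line CU ⇒ G = (6/11, 5/11)
G = C + t·(U−C) with t = -6/11, so CG:GU = t:(1−t) = -6/11:17/11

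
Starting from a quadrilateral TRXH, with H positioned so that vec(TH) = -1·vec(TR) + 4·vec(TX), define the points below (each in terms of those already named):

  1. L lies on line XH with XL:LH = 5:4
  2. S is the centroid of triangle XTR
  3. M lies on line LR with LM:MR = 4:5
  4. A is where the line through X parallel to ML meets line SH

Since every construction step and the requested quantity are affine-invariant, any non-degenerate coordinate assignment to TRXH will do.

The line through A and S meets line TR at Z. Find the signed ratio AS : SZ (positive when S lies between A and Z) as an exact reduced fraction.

Set T = (0, 0), R = (1, 0), X = (0, 1), H = (-1, 4); any affine frame gives the same invariant.
1. L lies on line XH with XL:LH = 5:4 ⇒ L = (-5/9, 8/3)
2. S is the centroid of triangle XTR ⇒ S = (1/3, 1/3)
3. M lies on line LR with LM:MR = 4:5 ⇒ M = (11/81, 40/27)
4. A is where the line through X parallel to ML meets line SH ⇒ A = (7/29, 17/29)
line AS meets TR at Z = (5/11, 0)
S = A + t·(Z−A) with t = 22/51, so AS:SZ = 22/51:29/51

AS:SZ = 22/29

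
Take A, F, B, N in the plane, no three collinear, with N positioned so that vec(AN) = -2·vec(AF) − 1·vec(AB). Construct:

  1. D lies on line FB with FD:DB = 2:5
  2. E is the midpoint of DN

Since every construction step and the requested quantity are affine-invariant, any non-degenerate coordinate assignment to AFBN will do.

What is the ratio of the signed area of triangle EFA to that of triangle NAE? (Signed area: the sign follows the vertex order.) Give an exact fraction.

Assign A = (0, 0), F = (1, 0), B = (0, 1), N = (-2, -1) — the answer is frame-independent, so this choice is without loss of generality.
1. D lies on line FB with FD:DB = 2:5 ⇒ D = (5/7, 2/7)
2. E is the midpoint of DN ⇒ E = (-9/14, -5/14)
2·[EFA] = 5/14, 2·[NAE] = -1/14
[EFA]:[NAE] = 5/14:-1/14 = -5

[EFA]:[NAE] = -5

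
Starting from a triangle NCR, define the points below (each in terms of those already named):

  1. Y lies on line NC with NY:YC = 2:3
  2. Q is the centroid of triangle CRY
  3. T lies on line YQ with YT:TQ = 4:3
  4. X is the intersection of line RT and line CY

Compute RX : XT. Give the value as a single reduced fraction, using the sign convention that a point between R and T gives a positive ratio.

RX:XT = -21/4

Choose coordinates N = (0, 0), C = (1, 0), R = (0, 1).
1. Y lies on line NC with NY:YC = 2:3 ⇒ Y = (2/5, 0)
2. Q is the centroid of triangle CRY ⇒ Q = (7/15, 1/3)
3. T lies on line YQ with YT:TQ = 4:3 ⇒ T = (46/105, 4/21)
4. X is the intersection of line RT and line CY ⇒ X = (46/85, 0)
X = R + t·(T−R) with t = 21/17, so RX:XT = t:(1−t) = 21/17:-4/17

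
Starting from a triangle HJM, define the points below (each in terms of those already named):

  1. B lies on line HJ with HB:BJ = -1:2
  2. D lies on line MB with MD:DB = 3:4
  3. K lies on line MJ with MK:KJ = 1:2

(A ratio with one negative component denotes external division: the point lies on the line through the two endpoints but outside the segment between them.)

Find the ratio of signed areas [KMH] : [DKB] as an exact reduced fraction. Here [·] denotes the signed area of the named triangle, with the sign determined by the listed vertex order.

Choose coordinates H = (0, 0), J = (1, 0), M = (0, 1).
1. B lies on line HJ with HB:BJ = -1:2 ⇒ B = (-1, 0)
2. D lies on line MB with MD:DB = 3:4 ⇒ D = (-3/7, 4/7)
3. K lies on line MJ with MK:KJ = 1:2 ⇒ K = (1/3, 2/3)
2·[KMH] = 1/3, 2·[DKB] = -8/21
[KMH]:[DKB] = 1/3:-8/21 = -7/8

[KMH]:[DKB] = -7/8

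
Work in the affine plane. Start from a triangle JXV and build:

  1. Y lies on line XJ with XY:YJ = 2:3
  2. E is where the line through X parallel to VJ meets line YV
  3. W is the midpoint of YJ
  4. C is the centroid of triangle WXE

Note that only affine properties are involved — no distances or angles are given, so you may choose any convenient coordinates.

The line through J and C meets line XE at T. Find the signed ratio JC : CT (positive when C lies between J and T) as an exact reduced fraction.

JC:CT = 23/7

Assign J = (0, 0), X = (1, 0), V = (0, 1) — the answer is frame-independent, so this choice is without loss of generality.
1. Y lies on line XJ with XY:YJ = 2:3 ⇒ Y = (3/5, 0)
2. E is where the line through X parallel to VJ meets line YV ⇒ E = (1, -2/3)
3. W is the midpoint of YJ ⇒ W = (3/10, 0)
4. C is the centroid of triangle WXE ⇒ C = (23/30, -2/9)
line JC meets XE at T = (1, -20/69)
C = J + t·(T−J) with t = 23/30, so JC:CT = 23/30:7/30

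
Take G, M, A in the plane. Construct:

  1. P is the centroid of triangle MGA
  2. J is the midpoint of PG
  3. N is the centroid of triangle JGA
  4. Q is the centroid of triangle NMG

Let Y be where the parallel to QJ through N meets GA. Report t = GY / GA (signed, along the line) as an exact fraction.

Assign G = (0, 0), M = (1, 0), A = (0, 1) — the answer is frame-independent, so this choice is without loss of generality.
1. P is the centroid of triangle MGA ⇒ P = (1/3, 1/3)
2. J is the midpoint of PG ⇒ J = (1/6, 1/6)
3. N is the centroid of triangle JGA ⇒ N = (1/18, 7/18)
4. Q is the centroid of triangle NMG ⇒ Q = (19/54, 7/54)
through N parallel to QJ: direction (-5/27, 1/27); meets GA at Y = (0, 2/5)
Y = G + t·(A−G) with t = 2/5

t = 2/5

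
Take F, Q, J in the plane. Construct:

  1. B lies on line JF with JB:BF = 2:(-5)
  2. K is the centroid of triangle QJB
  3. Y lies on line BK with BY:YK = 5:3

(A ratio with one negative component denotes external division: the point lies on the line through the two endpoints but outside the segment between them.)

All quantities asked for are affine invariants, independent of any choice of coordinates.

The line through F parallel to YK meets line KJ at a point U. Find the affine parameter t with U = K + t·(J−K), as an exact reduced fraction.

t = 5/2

Assign F = (0, 0), Q = (1, 0), J = (0, 1) — the answer is frame-independent, so this choice is without loss of generality.
1. B lies on line JF with JB:BF = 2:(-5) ⇒ B = (0, 5/3)
2. K is the centroid of triangle QJB ⇒ K = (1/3, 8/9)
3. Y lies on line BK with BY:YK = 5:3 ⇒ Y = (5/24, 85/72)
through F parallel to YK: direction (1/8, -7/24); meets KJ at U = (-1/2, 7/6)
U = K + t·(J−K) with t = 5/2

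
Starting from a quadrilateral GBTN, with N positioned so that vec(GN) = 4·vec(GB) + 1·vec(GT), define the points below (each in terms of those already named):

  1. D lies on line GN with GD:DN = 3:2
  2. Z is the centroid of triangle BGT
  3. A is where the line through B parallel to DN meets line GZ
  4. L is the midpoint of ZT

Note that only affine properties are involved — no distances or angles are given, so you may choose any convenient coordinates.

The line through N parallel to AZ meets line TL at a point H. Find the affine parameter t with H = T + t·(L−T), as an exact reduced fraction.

Assign G = (0, 0), B = (1, 0), T = (0, 1), N = (4, 1) — the answer is frame-independent, so this choice is without loss of generality.
1. D lies on line GN with GD:DN = 3:2 ⇒ D = (12/5, 3/5)
2. Z is the centroid of triangle BGT ⇒ Z = (1/3, 1/3)
3. A is where the line through B parallel to DN meets line GZ ⇒ A = (-1/3, -1/3)
4. L is the midpoint of ZT ⇒ L = (1/6, 2/3)
through N parallel to AZ: direction (2/3, 2/3); meets TL at H = (4/3, -5/3)
H = T + t·(L−T) with t = 8

t = 8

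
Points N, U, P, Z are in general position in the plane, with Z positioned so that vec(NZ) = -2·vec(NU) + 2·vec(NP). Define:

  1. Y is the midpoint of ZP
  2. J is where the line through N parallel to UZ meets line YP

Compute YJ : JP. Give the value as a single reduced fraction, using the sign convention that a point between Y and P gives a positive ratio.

Set N = (0, 0), U = (1, 0), P = (0, 1), Z = (-2, 2); any affine frame gives the same invariant.
1. Y is the midpoint of ZP ⇒ Y = (-1, 3/2)
2. J is where the line through N parallel to UZ meets line YP ⇒ J = (-6, 4)
J = Y + t·(P−Y) with t = -5, so YJ:JP = t:(1−t) = -5:6

YJ:JP = -5/6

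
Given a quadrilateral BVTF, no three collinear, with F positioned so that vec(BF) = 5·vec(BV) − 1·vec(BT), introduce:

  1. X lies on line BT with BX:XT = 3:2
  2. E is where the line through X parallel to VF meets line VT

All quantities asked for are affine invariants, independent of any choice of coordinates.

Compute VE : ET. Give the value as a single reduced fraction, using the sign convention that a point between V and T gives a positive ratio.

Assign B = (0, 0), V = (1, 0), T = (0, 1), F = (5, -1) — the answer is frame-independent, so this choice is without loss of generality.
1. X lies on line BT with BX:XT = 3:2 ⇒ X = (0, 3/5)
2. E is where the line through X parallel to VF meets line VT ⇒ E = (8/15, 7/15)
E = V + t·(T−V) with t = 7/15, so VE:ET = t:(1−t) = 7/15:8/15

VE:ET = 7/8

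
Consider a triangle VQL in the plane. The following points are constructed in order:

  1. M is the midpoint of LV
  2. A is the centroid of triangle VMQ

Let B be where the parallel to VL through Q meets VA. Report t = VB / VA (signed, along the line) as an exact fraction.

Set V = (0, 0), Q = (1, 0), L = (0, 1); any affine frame gives the same invariant.
1. M is the midpoint of LV ⇒ M = (0, 1/2)
2. A is the centroid of triangle VMQ ⇒ A = (1/3, 1/6)
through Q parallel to VL: direction (0, 1); meets VA at B = (1, 1/2)
B = V + t·(A−V) with t = 3

t = 3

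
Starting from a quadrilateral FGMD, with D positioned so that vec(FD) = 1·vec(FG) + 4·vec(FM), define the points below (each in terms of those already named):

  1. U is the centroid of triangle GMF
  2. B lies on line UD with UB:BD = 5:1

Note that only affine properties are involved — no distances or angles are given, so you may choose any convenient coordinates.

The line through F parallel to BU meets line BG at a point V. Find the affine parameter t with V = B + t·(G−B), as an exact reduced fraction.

Work in coordinates with F = (0, 0), G = (1, 0), M = (0, 1), D = (1, 4).
1. U is the centroid of triangle GMF ⇒ U = (1/3, 1/3)
2. B lies on line UD with UB:BD = 5:1 ⇒ B = (8/9, 61/18)
through F parallel to BU: direction (-5/9, -55/18); meets BG at V = (61/72, 671/144)
V = B + t·(G−B) with t = -3/8

t = -3/8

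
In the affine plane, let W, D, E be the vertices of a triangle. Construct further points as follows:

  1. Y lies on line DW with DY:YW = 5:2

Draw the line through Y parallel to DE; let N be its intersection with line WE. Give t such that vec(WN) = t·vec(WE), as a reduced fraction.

t = 2/7

Choose coordinates W = (0, 0), D = (1, 0), E = (0, 1).
1. Y lies on line DW with DY:YW = 5:2 ⇒ Y = (2/7, 0)
through Y parallel to DE: direction (-1, 1); meets WE at N = (0, 2/7)
N = W + t·(E−W) with t = 2/7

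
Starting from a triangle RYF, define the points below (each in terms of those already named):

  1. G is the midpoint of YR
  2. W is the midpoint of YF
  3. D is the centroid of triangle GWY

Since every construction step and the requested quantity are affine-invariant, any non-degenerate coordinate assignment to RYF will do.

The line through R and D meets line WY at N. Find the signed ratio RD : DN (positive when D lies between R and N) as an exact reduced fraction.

Set R = (0, 0), Y = (1, 0), F = (0, 1); any affine frame gives the same invariant.
1. G is the midpoint of YR ⇒ G = (1/2, 0)
2. W is the midpoint of YF ⇒ W = (1/2, 1/2)
3. D is the centroid of triangle GWY ⇒ D = (2/3, 1/6)
line RD meets WY at N = (4/5, 1/5)
D = R + t·(N−R) with t = 5/6, so RD:DN = 5/6:1/6

RD:DN = 5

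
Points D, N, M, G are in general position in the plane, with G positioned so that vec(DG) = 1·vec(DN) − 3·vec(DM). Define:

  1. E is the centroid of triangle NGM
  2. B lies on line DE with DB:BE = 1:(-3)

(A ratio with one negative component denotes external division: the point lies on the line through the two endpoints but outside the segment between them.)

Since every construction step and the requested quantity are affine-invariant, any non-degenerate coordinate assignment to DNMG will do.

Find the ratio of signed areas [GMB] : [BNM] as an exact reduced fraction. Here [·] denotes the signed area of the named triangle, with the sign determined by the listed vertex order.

[GMB]:[BNM] = 2

Assign D = (0, 0), N = (1, 0), M = (0, 1), G = (1, -3) — the answer is frame-independent, so this choice is without loss of generality.
1. E is the centroid of triangle NGM ⇒ E = (2/3, -2/3)
2. B lies on line DE with DB:BE = 1:(-3) ⇒ B = (-1/3, 1/3)
2·[GMB] = 2, 2·[BNM] = 1
[GMB]:[BNM] = 2:1 = 2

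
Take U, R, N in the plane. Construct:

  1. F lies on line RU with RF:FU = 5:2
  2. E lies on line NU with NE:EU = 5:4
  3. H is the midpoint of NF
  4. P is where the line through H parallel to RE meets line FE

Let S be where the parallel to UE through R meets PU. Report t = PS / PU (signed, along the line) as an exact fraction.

t = 31/3

Choose coordinates U = (0, 0), R = (1, 0), N = (0, 1).
1. F lies on line RU with RF:FU = 5:2 ⇒ F = (2/7, 0)
2. E lies on line NU with NE:EU = 5:4 ⇒ E = (0, 4/9)
3. H is the midpoint of NF ⇒ H = (1/7, 1/2)
4. P is where the line through H parallel to RE meets line FE ⇒ P = (-3/28, 11/18)
through R parallel to UE: direction (0, 4/9); meets PU at S = (1, -154/27)
S = P + t·(U−P) with t = 31/3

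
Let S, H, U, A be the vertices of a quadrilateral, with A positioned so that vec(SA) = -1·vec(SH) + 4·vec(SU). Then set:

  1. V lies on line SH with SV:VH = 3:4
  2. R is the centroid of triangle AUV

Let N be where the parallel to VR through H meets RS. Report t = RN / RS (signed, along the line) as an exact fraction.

t = -4/3

Set S = (0, 0), H = (1, 0), U = (0, 1), A = (-1, 4); any affine frame gives the same invariant.
1. V lies on line SH with SV:VH = 3:4 ⇒ V = (3/7, 0)
2. R is the centroid of triangle AUV ⇒ R = (-4/21, 5/3)
through H parallel to VR: direction (-13/21, 5/3); meets RS at N = (-4/9, 35/9)
N = R + t·(S−R) with t = -4/3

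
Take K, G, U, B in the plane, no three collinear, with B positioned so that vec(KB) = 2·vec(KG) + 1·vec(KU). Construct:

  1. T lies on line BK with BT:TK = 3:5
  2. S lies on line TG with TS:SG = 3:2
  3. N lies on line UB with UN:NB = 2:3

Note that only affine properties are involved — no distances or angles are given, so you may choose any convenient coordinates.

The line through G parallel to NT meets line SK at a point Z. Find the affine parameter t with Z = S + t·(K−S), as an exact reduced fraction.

t = 2/7

Choose coordinates K = (0, 0), G = (1, 0), U = (0, 1), B = (2, 1).
1. T lies on line BK with BT:TK = 3:5 ⇒ T = (5/4, 5/8)
2. S lies on line TG with TS:SG = 3:2 ⇒ S = (11/10, 1/4)
3. N lies on line UB with UN:NB = 2:3 ⇒ N = (4/5, 1)
through G parallel to NT: direction (9/20, -3/8); meets SK at Z = (11/14, 5/28)
Z = S + t·(K−S) with t = 2/7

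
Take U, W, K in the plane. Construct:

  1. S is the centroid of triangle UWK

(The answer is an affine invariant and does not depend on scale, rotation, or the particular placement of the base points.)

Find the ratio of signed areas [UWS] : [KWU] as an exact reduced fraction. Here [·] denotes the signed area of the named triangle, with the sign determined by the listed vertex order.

Choose coordinates U = (0, 0), W = (1, 0), K = (0, 1).
1. S is the centroid of triangle UWK ⇒ S = (1/3, 1/3)
2·[UWS] = 1/3, 2·[KWU] = -1
[UWS]:[KWU] = 1/3:-1 = -1/3

[UWS]:[KWU] = -1/3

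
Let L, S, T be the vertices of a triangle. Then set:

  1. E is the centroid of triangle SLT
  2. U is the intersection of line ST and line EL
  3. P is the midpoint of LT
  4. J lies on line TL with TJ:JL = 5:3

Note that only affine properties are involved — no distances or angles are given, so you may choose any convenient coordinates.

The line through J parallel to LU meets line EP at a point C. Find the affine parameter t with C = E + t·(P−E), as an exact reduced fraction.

t = 3/4

Work in coordinates with L = (0, 0), S = (1, 0), T = (0, 1).
1. E is the centroid of triangle SLT ⇒ E = (1/3, 1/3)
2. U is the intersection of line ST and line EL ⇒ U = (1/2, 1/2)
3. P is the midpoint of LT ⇒ P = (0, 1/2)
4. J lies on line TL with TJ:JL = 5:3 ⇒ J = (0, 3/8)
through J parallel to LU: direction (1/2, 1/2); meets EP at C = (1/12, 11/24)
C = E + t·(P−E) with t = 3/4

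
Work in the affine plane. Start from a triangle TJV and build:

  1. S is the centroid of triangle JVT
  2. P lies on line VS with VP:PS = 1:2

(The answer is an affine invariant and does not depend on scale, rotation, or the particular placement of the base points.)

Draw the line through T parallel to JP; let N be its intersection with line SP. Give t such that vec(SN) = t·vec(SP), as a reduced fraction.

Set T = (0, 0), J = (1, 0), V = (0, 1); any affine frame gives the same invariant.
1. S is the centroid of triangle JVT ⇒ S = (1/3, 1/3)
2. P lies on line VS with VP:PS = 1:2 ⇒ P = (1/9, 7/9)
through T parallel to JP: direction (-8/9, 7/9); meets SP at N = (8/9, -7/9)
N = S + t·(P−S) with t = -5/2

t = -5/2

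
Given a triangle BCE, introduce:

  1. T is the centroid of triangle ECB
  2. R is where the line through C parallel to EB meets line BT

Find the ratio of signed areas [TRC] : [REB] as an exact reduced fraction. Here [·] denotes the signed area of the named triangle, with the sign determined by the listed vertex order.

Work in coordinates with B = (0, 0), C = (1, 0), E = (0, 1).
1. T is the centroid of triangle ECB ⇒ T = (1/3, 1/3)
2. R is where the line through C parallel to EB meets line BT ⇒ R = (1, 1)
2·[TRC] = -2/3, 2·[REB] = 1
[TRC]:[REB] = -2/3:1 = -2/3

[TRC]:[REB] = -2/3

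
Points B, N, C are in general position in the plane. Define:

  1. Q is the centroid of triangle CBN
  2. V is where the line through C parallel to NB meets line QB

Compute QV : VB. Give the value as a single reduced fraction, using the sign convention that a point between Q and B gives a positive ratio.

QV:VB = -2/3

Assign B = (0, 0), N = (1, 0), C = (0, 1) — the answer is frame-independent, so this choice is without loss of generality.
1. Q is the centroid of triangle CBN ⇒ Q = (1/3, 1/3)
2. V is where the line through C parallel to NB meets line QB ⇒ V = (1, 1)
V = Q + t·(B−Q) with t = -2, so QV:VB = t:(1−t) = -2:3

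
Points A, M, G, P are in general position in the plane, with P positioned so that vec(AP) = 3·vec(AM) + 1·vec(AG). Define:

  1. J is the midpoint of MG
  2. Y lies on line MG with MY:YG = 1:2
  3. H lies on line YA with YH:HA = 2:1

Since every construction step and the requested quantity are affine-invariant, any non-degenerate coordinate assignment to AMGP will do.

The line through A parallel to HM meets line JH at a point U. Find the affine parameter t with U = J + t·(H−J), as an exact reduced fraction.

t = 4/3

Assign A = (0, 0), M = (1, 0), G = (0, 1), P = (3, 1) — the answer is frame-independent, so this choice is without loss of generality.
1. J is the midpoint of MG ⇒ J = (1/2, 1/2)
2. Y lies on line MG with MY:YG = 1:2 ⇒ Y = (2/3, 1/3)
3. H lies on line YA with YH:HA = 2:1 ⇒ H = (2/9, 1/9)
through A parallel to HM: direction (7/9, -1/9); meets JH at U = (7/54, -1/54)
U = J + t·(H−J) with t = 4/3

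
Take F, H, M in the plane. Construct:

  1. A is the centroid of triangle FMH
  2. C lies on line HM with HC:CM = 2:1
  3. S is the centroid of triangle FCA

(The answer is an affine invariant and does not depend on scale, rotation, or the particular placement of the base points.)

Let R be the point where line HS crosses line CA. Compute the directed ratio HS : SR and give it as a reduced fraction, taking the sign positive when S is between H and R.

Work in coordinates with F = (0, 0), H = (1, 0), M = (0, 1).
1. A is the centroid of triangle FMH ⇒ A = (1/3, 1/3)
2. C lies on line HM with HC:CM = 2:1 ⇒ C = (1/3, 2/3)
3. S is the centroid of triangle FCA ⇒ S = (2/9, 1/3)
line HS meets CA at R = (1/3, 2/7)
S = H + t·(R−H) with t = 7/6, so HS:SR = 7/6:-1/6

HS:SR = -7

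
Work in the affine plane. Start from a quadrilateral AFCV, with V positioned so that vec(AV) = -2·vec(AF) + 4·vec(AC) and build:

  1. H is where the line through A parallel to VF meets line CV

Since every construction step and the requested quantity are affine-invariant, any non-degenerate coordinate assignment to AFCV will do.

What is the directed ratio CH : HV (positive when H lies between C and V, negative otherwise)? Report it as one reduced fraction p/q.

Work in coordinates with A = (0, 0), F = (1, 0), C = (0, 1), V = (-2, 4).
1. H is where the line through A parallel to VF meets line CV ⇒ H = (6, -8)
H = C + t·(V−C) with t = -3, so CH:HV = t:(1−t) = -3:4

CH:HV = -3/4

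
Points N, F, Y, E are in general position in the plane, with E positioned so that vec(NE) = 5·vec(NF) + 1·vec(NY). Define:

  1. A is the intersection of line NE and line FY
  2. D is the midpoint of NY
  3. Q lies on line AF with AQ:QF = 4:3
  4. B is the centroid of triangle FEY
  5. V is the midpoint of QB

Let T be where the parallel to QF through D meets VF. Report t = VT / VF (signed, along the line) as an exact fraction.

Choose coordinates N = (0, 0), F = (1, 0), Y = (0, 1), E = (5, 1).
1. A is the intersection of line NE and line FY ⇒ A = (5/6, 1/6)
2. D is the midpoint of NY ⇒ D = (0, 1/2)
3. Q lies on line AF with AQ:QF = 4:3 ⇒ Q = (13/14, 1/14)
4. B is the centroid of triangle FEY ⇒ B = (2, 2/3)
5. V is the midpoint of QB ⇒ V = (41/28, 31/84)
through D parallel to QF: direction (1/14, -1/14); meets VF at T = (101/140, -31/140)
T = V + t·(F−V) with t = 8/5

t = 8/5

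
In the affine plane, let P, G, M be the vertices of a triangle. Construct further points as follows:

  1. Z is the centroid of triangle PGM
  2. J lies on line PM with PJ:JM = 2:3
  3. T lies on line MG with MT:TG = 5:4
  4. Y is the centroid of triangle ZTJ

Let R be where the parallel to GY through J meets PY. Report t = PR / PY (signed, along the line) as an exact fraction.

Choose coordinates P = (0, 0), G = (1, 0), M = (0, 1).
1. Z is the centroid of triangle PGM ⇒ Z = (1/3, 1/3)
2. J lies on line PM with PJ:JM = 2:3 ⇒ J = (0, 2/5)
3. T lies on line MG with MT:TG = 5:4 ⇒ T = (5/9, 4/9)
4. Y is the centroid of triangle ZTJ ⇒ Y = (8/27, 53/135)
through J parallel to GY: direction (-19/27, 53/135); meets PY at R = (304/1431, 38/135)
R = P + t·(Y−P) with t = 38/53

t = 38/53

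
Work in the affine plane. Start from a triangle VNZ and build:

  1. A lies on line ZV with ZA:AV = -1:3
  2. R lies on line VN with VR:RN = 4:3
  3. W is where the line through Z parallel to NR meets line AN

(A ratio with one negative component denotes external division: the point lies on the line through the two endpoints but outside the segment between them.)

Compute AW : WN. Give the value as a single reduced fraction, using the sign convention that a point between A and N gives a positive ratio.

AW:WN = 1/2

Work in coordinates with V = (0, 0), N = (1, 0), Z = (0, 1).
1. A lies on line ZV with ZA:AV = -1:3 ⇒ A = (0, 3/2)
2. R lies on line VN with VR:RN = 4:3 ⇒ R = (4/7, 0)
3. W is where the line through Z parallel to NR meets line AN ⇒ W = (1/3, 1)
W = A + t·(N−A) with t = 1/3, so AW:WN = t:(1−t) = 1/3:2/3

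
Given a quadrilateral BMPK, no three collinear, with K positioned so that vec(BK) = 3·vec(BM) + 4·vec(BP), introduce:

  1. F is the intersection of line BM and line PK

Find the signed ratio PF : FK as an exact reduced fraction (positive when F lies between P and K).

Work in coordinates with B = (0, 0), M = (1, 0), P = (0, 1), K = (3, 4).
1. F is the intersection of line BM and line PK ⇒ F = (-1, 0)
F = P + t·(K−P) with t = -1/3, so PF:FK = t:(1−t) = -1/3:4/3

PF:FK = -1/4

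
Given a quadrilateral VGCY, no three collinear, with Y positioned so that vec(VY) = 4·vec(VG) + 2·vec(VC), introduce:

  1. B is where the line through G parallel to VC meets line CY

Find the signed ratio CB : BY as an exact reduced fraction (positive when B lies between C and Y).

Work in coordinates with V = (0, 0), G = (1, 0), C = (0, 1), Y = (4, 2).
1. B is where the line through G parallel to VC meets line CY ⇒ B = (1, 5/4)
B = C + t·(Y−C) with t = 1/4, so CB:BY = t:(1−t) = 1/4:3/4

CB:BY = 1/3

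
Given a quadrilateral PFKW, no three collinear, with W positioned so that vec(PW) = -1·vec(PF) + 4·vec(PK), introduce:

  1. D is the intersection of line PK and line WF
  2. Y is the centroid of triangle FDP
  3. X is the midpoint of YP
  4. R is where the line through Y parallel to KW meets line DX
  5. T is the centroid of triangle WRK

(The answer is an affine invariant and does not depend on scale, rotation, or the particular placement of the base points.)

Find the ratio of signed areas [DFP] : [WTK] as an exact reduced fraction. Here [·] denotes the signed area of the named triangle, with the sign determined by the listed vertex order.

[DFP]:[WTK] = 9

Work in coordinates with P = (0, 0), F = (1, 0), K = (0, 1), W = (-1, 4).
1. D is the intersection of line PK and line WF ⇒ D = (0, 2)
2. Y is the centroid of triangle FDP ⇒ Y = (1/3, 2/3)
3. X is the midpoint of YP ⇒ X = (1/6, 1/3)
4. R is where the line through Y parallel to KW meets line DX ⇒ R = (1/21, 32/21)
5. T is the centroid of triangle WRK ⇒ T = (-20/63, 137/63)
2·[DFP] = -2, 2·[WTK] = -2/9
[DFP]:[WTK] = -2:-2/9 = 9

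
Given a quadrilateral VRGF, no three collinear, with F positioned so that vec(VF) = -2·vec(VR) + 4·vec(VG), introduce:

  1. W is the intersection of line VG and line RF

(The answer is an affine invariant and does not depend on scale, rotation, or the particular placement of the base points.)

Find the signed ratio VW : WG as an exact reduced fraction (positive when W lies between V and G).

Assign V = (0, 0), R = (1, 0), G = (0, 1), F = (-2, 4) — the answer is frame-independent, so this choice is without loss of generality.
1. W is the intersection of line VG and line RF ⇒ W = (0, 4/3)
W = V + t·(G−V) with t = 4/3, so VW:WG = t:(1−t) = 4/3:-1/3

VW:WG = -4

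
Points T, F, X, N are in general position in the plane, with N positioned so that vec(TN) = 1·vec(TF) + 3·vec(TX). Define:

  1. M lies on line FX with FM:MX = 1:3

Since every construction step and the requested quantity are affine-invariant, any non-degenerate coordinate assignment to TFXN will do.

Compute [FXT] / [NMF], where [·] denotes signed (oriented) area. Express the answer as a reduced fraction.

Set T = (0, 0), F = (1, 0), X = (0, 1), N = (1, 3); any affine frame gives the same invariant.
1. M lies on line FX with FM:MX = 1:3 ⇒ M = (3/4, 1/4)
2·[FXT] = 1, 2·[NMF] = 3/4
[FXT]:[NMF] = 1:3/4 = 4/3

[FXT]:[NMF] = 4/3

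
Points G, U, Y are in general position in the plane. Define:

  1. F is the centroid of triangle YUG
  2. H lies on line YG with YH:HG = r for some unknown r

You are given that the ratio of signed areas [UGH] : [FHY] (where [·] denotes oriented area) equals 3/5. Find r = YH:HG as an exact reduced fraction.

Set G = (0, 0), U = (1, 0), Y = (0, 1); any affine frame gives the same invariant.
1. F is the centroid of triangle YUG ⇒ F = (1/3, 1/3)
2. With YH:HG = r, write λ = r/(r+1) so H = Y + λ·(G−Y); H is affine-linear in λ
Every point depending on H is an affine combination of H and λ-independent points, so each such coordinate is linear in λ; the λ² term in each signed area is a multiple of (G−Y)×(G−Y) = 0, so 2·[UGH] and 2·[FHY] are each linear in λ. Evaluating at λ=0 and λ=1:
  2·[UGH] = λ − 1,   2·[FHY] = -1/3·λ
So [UGH]:[FHY] = (λ − 1) / (-1/3·λ). Setting this equal to 3/5:
  λ − 1 = 3/5·(-1/3·λ)  ⇒  λ = 5/6
Then r = λ/(1−λ) = (5/6)/(1/6) = 5. Check: with r = 5, H = (0, 1/6) and [UGH]:[FHY] = 3/5 as required.

r = 5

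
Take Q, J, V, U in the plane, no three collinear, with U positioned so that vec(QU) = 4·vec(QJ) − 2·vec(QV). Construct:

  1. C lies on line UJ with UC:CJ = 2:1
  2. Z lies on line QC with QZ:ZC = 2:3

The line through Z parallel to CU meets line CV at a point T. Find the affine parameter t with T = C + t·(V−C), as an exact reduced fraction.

Set Q = (0, 0), J = (1, 0), V = (0, 1), U = (4, -2); any affine frame gives the same invariant.
1. C lies on line UJ with UC:CJ = 2:1 ⇒ C = (2, -2/3)
2. Z lies on line QC with QZ:ZC = 2:3 ⇒ Z = (4/5, -4/15)
through Z parallel to CU: direction (2, -4/3); meets CV at T = (22/5, -8/3)
T = C + t·(V−C) with t = -6/5

t = -6/5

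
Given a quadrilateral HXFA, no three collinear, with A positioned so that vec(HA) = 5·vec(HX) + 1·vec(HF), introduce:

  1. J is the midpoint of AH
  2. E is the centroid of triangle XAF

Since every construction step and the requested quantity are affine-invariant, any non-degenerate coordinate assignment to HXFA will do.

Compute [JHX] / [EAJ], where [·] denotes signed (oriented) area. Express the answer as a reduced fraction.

[JHX]:[EAJ] = -3/4

Assign H = (0, 0), X = (1, 0), F = (0, 1), A = (5, 1) — the answer is frame-independent, so this choice is without loss of generality.
1. J is the midpoint of AH ⇒ J = (5/2, 1/2)
2. E is the centroid of triangle XAF ⇒ E = (2, 2/3)
2·[JHX] = 1/2, 2·[EAJ] = -2/3
[JHX]:[EAJ] = 1/2:-2/3 = -3/4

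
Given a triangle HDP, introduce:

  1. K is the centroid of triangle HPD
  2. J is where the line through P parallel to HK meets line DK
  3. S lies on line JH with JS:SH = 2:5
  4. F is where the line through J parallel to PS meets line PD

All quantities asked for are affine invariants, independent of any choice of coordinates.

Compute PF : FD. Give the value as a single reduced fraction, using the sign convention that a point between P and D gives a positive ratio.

PF:FD = -1/9

Choose coordinates H = (0, 0), D = (1, 0), P = (0, 1).
1. K is the centroid of triangle HPD ⇒ K = (1/3, 1/3)
2. J is where the line through P parallel to HK meets line DK ⇒ J = (-1/3, 2/3)
3. S lies on line JH with JS:SH = 2:5 ⇒ S = (-5/21, 10/21)
4. F is where the line through J parallel to PS meets line PD ⇒ F = (-1/8, 9/8)
F = P + t·(D−P) with t = -1/8, so PF:FD = t:(1−t) = -1/8:9/8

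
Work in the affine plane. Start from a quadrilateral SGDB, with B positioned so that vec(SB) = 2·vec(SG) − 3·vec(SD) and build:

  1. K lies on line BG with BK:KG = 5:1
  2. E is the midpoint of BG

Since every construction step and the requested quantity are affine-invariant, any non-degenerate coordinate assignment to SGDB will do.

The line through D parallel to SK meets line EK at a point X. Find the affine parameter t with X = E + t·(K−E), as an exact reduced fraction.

Assign S = (0, 0), G = (1, 0), D = (0, 1), B = (2, -3) — the answer is frame-independent, so this choice is without loss of generality.
1. K lies on line BG with BK:KG = 5:1 ⇒ K = (7/6, -1/2)
2. E is the midpoint of BG ⇒ E = (3/2, -3/2)
through D parallel to SK: direction (7/6, -1/2); meets EK at X = (7/9, 2/3)
X = E + t·(K−E) with t = 13/6

t = 13/6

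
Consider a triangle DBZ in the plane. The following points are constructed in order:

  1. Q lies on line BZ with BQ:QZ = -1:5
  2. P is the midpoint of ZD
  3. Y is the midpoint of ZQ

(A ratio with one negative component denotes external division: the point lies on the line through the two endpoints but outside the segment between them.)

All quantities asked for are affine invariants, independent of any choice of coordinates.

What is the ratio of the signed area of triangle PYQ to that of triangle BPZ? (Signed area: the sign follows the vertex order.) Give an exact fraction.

[PYQ]:[BPZ] = 5/8

Set D = (0, 0), B = (1, 0), Z = (0, 1); any affine frame gives the same invariant.
1. Q lies on line BZ with BQ:QZ = -1:5 ⇒ Q = (5/4, -1/4)
2. P is the midpoint of ZD ⇒ P = (0, 1/2)
3. Y is the midpoint of ZQ ⇒ Y = (5/8, 3/8)
2·[PYQ] = -5/16, 2·[BPZ] = -1/2
[PYQ]:[BPZ] = -5/16:-1/2 = 5/8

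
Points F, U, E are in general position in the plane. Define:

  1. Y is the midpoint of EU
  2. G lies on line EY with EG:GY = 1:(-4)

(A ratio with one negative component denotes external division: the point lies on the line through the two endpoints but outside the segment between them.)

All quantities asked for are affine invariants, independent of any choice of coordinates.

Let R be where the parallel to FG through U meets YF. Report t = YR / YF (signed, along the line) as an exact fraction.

Work in coordinates with F = (0, 0), U = (1, 0), E = (0, 1).
1. Y is the midpoint of EU ⇒ Y = (1/2, 1/2)
2. G lies on line EY with EG:GY = 1:(-4) ⇒ G = (-1/6, 7/6)
through U parallel to FG: direction (-1/6, 7/6); meets YF at R = (7/8, 7/8)
R = Y + t·(F−Y) with t = -3/4

t = -3/4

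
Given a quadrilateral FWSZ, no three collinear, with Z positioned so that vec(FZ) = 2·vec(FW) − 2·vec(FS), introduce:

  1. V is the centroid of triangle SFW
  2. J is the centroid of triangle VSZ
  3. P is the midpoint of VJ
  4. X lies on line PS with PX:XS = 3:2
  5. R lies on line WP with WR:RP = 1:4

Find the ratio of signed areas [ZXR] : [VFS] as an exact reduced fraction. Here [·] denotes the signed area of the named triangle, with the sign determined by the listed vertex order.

Assign F = (0, 0), W = (1, 0), S = (0, 1), Z = (2, -2) — the answer is frame-independent, so this choice is without loss of generality.
1. V is the centroid of triangle SFW ⇒ V = (1/3, 1/3)
2. J is the centroid of triangle VSZ ⇒ J = (7/9, -2/9)
3. P is the midpoint of VJ ⇒ P = (5/9, 1/18)
4. X lies on line PS with PX:XS = 3:2 ⇒ X = (2/9, 28/45)
5. R lies on line WP with WR:RP = 1:4 ⇒ R = (41/45, 1/90)
2·[ZXR] = -18/25, 2·[VFS] = -1/3
[ZXR]:[VFS] = -18/25:-1/3 = 54/25

[ZXR]:[VFS] = 54/25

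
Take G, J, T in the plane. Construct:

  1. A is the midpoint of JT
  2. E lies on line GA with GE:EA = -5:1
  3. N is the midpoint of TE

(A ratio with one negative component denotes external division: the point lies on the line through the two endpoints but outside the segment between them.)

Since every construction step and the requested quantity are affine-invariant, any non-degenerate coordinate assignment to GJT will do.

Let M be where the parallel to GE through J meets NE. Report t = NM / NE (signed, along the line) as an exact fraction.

t = 3

Work in coordinates with G = (0, 0), J = (1, 0), T = (0, 1).
1. A is the midpoint of JT ⇒ A = (1/2, 1/2)
2. E lies on line GA with GE:EA = -5:1 ⇒ E = (5/8, 5/8)
3. N is the midpoint of TE ⇒ N = (5/16, 13/16)
through J parallel to GE: direction (5/8, 5/8); meets NE at M = (5/4, 1/4)
M = N + t·(E−N) with t = 3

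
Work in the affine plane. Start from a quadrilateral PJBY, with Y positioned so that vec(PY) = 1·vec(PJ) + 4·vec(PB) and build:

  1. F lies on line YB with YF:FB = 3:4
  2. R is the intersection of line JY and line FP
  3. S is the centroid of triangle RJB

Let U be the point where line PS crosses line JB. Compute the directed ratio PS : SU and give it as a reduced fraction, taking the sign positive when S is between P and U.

PS:SU = -31/19

Choose coordinates P = (0, 0), J = (1, 0), B = (0, 1), Y = (1, 4).
1. F lies on line YB with YF:FB = 3:4 ⇒ F = (4/7, 19/7)
2. R is the intersection of line JY and line FP ⇒ R = (1, 19/4)
3. S is the centroid of triangle RJB ⇒ S = (2/3, 23/12)
line PS meets JB at U = (8/31, 23/31)
S = P + t·(U−P) with t = 31/12, so PS:SU = 31/12:-19/12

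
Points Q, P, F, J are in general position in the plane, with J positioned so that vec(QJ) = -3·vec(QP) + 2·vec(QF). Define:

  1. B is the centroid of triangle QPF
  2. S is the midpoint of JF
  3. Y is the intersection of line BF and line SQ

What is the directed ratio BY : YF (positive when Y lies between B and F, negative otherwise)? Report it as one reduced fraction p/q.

BY:YF = -2/3

Assign Q = (0, 0), P = (1, 0), F = (0, 1), J = (-3, 2) — the answer is frame-independent, so this choice is without loss of generality.
1. B is the centroid of triangle QPF ⇒ B = (1/3, 1/3)
2. S is the midpoint of JF ⇒ S = (-3/2, 3/2)
3. Y is the intersection of line BF and line SQ ⇒ Y = (1, -1)
Y = B + t·(F−B) with t = -2, so BY:YF = t:(1−t) = -2:3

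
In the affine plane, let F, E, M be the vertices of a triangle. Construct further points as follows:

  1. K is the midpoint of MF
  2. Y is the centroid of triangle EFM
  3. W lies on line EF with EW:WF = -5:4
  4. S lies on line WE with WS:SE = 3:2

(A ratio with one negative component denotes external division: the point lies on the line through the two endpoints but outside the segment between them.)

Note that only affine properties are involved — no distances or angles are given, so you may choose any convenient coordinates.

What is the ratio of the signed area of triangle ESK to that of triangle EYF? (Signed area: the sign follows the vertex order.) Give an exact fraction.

[ESK]:[EYF] = -3

Set F = (0, 0), E = (1, 0), M = (0, 1); any affine frame gives the same invariant.
1. K is the midpoint of MF ⇒ K = (0, 1/2)
2. Y is the centroid of triangle EFM ⇒ Y = (1/3, 1/3)
3. W lies on line EF with EW:WF = -5:4 ⇒ W = (-4, 0)
4. S lies on line WE with WS:SE = 3:2 ⇒ S = (-1, 0)
2·[ESK] = -1, 2·[EYF] = 1/3
[ESK]:[EYF] = -1:1/3 = -3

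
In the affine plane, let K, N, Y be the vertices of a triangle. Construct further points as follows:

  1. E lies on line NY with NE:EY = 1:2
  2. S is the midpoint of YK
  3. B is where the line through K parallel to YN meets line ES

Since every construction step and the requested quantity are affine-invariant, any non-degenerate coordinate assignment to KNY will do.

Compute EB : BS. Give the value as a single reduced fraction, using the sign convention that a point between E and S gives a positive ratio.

EB:BS = -2

Choose coordinates K = (0, 0), N = (1, 0), Y = (0, 1).
1. E lies on line NY with NE:EY = 1:2 ⇒ E = (2/3, 1/3)
2. S is the midpoint of YK ⇒ S = (0, 1/2)
3. B is where the line through K parallel to YN meets line ES ⇒ B = (-2/3, 2/3)
B = E + t·(S−E) with t = 2, so EB:BS = t:(1−t) = 2:-1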